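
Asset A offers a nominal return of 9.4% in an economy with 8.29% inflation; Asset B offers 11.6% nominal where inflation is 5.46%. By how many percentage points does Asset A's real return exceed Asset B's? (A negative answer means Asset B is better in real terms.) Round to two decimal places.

-4.80

Asset A real return: 1.094/1.0829 − 1 = 1.025%.
Asset B real return: 1.116/1.0546 − 1 = 5.822%.
Difference: 1.025 − 5.822 = -4.797 pp.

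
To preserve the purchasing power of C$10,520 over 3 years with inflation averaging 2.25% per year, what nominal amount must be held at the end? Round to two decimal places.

Cumulative price-level factor: (1+2.25%)^3 ≈ 1.0690301406.
Multiplying C$10,520 by the price-level factor gives the future nominal sum.

C$11,246.20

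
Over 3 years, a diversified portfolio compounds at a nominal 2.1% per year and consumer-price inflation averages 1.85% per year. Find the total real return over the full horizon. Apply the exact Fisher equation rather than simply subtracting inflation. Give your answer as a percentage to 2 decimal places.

The annual real rate is (1+2.1%)/(1+1.85%) − 1 = 0.2455%.
Compounded over 3 years: (1 + 0.002455)^3 − 1 ≈ 0.00738.

0.74%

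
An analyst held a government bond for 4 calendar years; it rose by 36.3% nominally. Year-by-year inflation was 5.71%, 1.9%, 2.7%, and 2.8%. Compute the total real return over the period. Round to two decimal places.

19.85%

Cumulative inflation factor: 1.0571 × 1.019 × 1.027 × 1.028 ≈ 1.13724.
Nominal growth factor: 1.36300. Real growth factor = 1.36300 / 1.13724 ≈ 1.19851.
Total real return ≈ 19.8511%.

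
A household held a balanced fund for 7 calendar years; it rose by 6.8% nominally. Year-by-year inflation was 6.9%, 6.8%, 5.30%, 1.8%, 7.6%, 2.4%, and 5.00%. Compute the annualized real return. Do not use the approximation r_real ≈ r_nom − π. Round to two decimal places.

Cumulative inflation factor: 1.069 × 1.068 × 1.0530 × 1.018 × 1.076 × 1.024 × 1.0500 ≈ 1.41588.
Nominal growth factor: 1.06800. Real growth factor = 1.06800 / 1.41588 ≈ 0.75430.
Annualized: 0.75430^(1/7) − 1 ≈ -0.03948.

-3.95%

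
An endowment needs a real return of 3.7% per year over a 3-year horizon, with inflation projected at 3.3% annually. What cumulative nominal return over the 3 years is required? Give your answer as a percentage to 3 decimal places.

22.924%

Required annual nominal rate: (1+3.7%)(1+3.3%) − 1 = 7.1221%.
Cumulative over 3 years: (1 + 0.071221)^3 − 1 ≈ 0.22924.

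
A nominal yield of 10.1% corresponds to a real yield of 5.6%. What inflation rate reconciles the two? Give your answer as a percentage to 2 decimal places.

From (1+r_nom) = (1+r_real)(1+π), we get 1+π = (1 + 10.1%)/(1 + 5.6%) = 1.101/1.056 ≈ 1.04261.
So π ≈ 4.2614%.

4.26%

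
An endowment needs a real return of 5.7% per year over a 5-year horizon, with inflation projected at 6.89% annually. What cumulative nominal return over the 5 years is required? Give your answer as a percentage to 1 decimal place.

Required annual nominal rate: (1+5.7%)(1+6.89%) − 1 = 12.98273%.
Cumulative over 5 years: (1 + 0.1298273)^5 − 1 ≈ 0.84103.

84.1%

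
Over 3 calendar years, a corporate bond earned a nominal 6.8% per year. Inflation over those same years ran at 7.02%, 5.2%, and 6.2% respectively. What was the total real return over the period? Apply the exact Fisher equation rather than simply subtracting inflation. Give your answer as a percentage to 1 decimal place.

1.9%

Cumulative inflation factor: 1.0702 × 1.052 × 1.062 ≈ 1.19565.
Nominal growth factor: 1.21819. Real growth factor = 1.21819 / 1.19565 ≈ 1.01885.
Total real return ≈ 1.8846%.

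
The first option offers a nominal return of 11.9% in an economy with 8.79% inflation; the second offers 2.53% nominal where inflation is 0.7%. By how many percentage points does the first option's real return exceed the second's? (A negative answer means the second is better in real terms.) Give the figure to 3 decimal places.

1.041

The first option real return: 1.119/1.0879 − 1 = 2.8587%.
The second real return: 1.0253/1.007 − 1 = 1.8173%.
Difference: 2.8587 − 1.8173 = 1.0414 pp.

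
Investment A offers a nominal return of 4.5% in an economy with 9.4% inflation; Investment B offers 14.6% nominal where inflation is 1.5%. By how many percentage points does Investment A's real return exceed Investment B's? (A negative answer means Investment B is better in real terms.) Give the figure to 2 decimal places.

-17.39

Investment A real return: 1.045/1.094 − 1 = -4.479%.
Investment B real return: 1.146/1.015 − 1 = 12.906%.
Difference: -4.479 − 12.906 = -17.385 pp.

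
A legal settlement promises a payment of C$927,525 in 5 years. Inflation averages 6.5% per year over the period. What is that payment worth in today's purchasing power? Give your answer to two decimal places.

C$676,982.72

Price-level factor over 5 years: (1 + 6.5%)^5 ≈ 1.3700866634.
Purchasing power today: C$927,525 divided by that factor.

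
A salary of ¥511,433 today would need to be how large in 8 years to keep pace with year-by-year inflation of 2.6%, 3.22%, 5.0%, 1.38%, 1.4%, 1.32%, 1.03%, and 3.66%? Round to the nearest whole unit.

¥620,349

Cumulative price-level factor: 1.026 × 1.0322 × 1.050 × 1.0138 × 1.014 × 1.0132 × 1.0103 × 1.0366 ≈ 1.2129628370.
Multiplying ¥511,433 by the price-level factor gives the future nominal sum.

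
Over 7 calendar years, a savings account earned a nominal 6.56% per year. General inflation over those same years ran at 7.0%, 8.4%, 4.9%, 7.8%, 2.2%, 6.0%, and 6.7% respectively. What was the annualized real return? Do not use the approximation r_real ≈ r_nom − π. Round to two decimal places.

Cumulative inflation factor: 1.070 × 1.084 × 1.049 × 1.078 × 1.022 × 1.060 × 1.067 ≈ 1.51610.
Nominal growth factor: 1.56013. Real growth factor = 1.56013 / 1.51610 ≈ 1.02904.
Annualized: 1.02904^(1/7) − 1 ≈ 0.00410.

0.41%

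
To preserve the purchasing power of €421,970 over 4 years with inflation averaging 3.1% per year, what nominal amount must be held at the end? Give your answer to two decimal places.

€476,778.03

Cumulative price-level factor: (1+3.1%)^4 ≈ 1.1298860875.
The nominal amount required is €421,970 scaled up by that factor.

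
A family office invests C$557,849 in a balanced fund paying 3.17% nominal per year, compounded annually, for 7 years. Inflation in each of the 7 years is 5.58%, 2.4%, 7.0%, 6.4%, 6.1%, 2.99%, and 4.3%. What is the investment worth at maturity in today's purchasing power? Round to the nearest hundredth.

C$494,753.53

Nominal value at maturity: C$557,849 × (1 + 3.17%)^7 ≈ C$694,049.86.
Price-level factor over 7 years: 1.0558 × 1.024 × 1.070 × 1.064 × 1.061 × 1.0299 × 1.043 ≈ 1.4028194232.
The maturity value deflated by that factor is the answer in today's purchasing power.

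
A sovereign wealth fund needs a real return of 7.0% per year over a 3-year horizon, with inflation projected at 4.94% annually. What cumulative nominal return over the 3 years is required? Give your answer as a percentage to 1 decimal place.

Required annual nominal rate: (1+7.0%)(1+4.94%) − 1 = 12.2858%.
Cumulative over 3 years: (1 + 0.122858)^3 − 1 ≈ 0.41571.

41.6%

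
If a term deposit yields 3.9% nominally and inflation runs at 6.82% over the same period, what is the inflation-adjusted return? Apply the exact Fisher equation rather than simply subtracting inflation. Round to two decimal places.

-2.73%

Real return via the Fisher equation: (1 + 3.9%)/(1 + 6.82%) − 1 = 1.039/1.0682 − 1 ≈ -0.02734.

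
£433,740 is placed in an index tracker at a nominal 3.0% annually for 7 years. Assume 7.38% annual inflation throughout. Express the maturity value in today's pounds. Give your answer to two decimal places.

£324,060.61

Nominal value at maturity: £433,740 × (1 + 3.0%)^7 ≈ £533,445.49.
Price-level factor over 7 years: (1 + 7.38%)^7 ≈ 1.6461287400.
The maturity value deflated by that factor is the answer in today's purchasing power.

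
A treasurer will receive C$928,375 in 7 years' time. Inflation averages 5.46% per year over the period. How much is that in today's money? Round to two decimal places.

C$639,895.52

Price-level factor over 7 years: (1 + 5.46%)^7 ≈ 1.4508227899.
Purchasing power today: C$928,375 divided by that factor.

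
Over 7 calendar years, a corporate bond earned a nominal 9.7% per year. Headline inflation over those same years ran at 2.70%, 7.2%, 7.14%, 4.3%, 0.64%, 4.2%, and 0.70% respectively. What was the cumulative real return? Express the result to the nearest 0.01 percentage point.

Cumulative inflation factor: 1.0270 × 1.072 × 1.0714 × 1.043 × 1.0064 × 1.042 × 1.0070 ≈ 1.29918.
Nominal growth factor: 1.91182. Real growth factor = 1.91182 / 1.29918 ≈ 1.47156.
Total real return ≈ 47.1558%.

47.16%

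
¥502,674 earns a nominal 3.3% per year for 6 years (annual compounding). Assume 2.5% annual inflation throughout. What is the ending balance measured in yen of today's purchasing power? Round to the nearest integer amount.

Nominal value at maturity: ¥502,674 × (1 + 3.3%)^6 ≈ ¥610,785.
Price-level factor over 6 years: (1 + 2.5%)^6 ≈ 1.1596934182.
The maturity value deflated by that factor is the answer in today's purchasing power.

¥526,678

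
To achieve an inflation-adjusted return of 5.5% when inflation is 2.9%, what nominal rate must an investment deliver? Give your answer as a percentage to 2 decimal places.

8.56%

By the Fisher equation, 1 + r_nom = (1 + 5.5%)(1 + 2.9%) = 1.055 × 1.029 = 1.085595.
So r_nom = 8.5595%.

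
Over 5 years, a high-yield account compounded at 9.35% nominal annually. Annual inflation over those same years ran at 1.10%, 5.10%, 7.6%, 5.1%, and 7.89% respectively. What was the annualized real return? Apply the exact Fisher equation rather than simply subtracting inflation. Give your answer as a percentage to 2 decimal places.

3.82%

Cumulative inflation factor: 1.0110 × 1.0510 × 1.076 × 1.051 × 1.0789 ≈ 1.29643.
Nominal growth factor: 1.56349. Real growth factor = 1.56349 / 1.29643 ≈ 1.20599.
Annualized: 1.20599^(1/5) − 1 ≈ 0.03817.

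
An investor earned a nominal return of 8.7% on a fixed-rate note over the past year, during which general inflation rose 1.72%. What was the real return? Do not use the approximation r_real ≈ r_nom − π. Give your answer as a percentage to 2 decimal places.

Real return via the Fisher equation: (1 + 8.7%)/(1 + 1.72%) − 1 = 1.087/1.0172 − 1 ≈ 0.06862.

6.86%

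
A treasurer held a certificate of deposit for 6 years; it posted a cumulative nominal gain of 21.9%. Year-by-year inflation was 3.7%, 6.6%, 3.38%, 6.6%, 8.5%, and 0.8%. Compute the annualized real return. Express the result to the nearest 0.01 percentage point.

-1.47%

Cumulative inflation factor: 1.037 × 1.066 × 1.0338 × 1.066 × 1.085 × 1.008 ≈ 1.33236.
Nominal growth factor: 1.21900. Real growth factor = 1.21900 / 1.33236 ≈ 0.91492.
Annualized: 0.91492^(1/6) − 1 ≈ -0.01471.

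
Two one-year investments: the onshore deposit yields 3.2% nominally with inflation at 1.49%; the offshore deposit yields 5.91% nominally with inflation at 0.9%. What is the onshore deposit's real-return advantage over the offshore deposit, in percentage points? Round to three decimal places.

-3.280

The onshore deposit real return: 1.032/1.0149 − 1 = 1.6849%.
The offshore deposit real return: 1.0591/1.009 − 1 = 4.9653%.
Difference: 1.6849 − 4.9653 = -3.2804 pp.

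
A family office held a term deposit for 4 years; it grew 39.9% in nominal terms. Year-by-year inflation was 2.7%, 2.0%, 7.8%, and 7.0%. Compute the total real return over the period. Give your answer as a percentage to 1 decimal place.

Cumulative inflation factor: 1.027 × 1.020 × 1.078 × 1.070 ≈ 1.20830.
Nominal growth factor: 1.39900. Real growth factor = 1.39900 / 1.20830 ≈ 1.15783.
Total real return ≈ 15.7829%.

15.8%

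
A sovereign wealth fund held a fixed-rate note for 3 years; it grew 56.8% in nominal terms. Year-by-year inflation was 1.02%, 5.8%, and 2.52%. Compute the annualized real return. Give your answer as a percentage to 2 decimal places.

12.69%

Cumulative inflation factor: 1.0102 × 1.058 × 1.0252 ≈ 1.09573.
Nominal growth factor: 1.56800. Real growth factor = 1.56800 / 1.09573 ≈ 1.43102.
Annualized: 1.43102^(1/3) − 1 ≈ 0.12689.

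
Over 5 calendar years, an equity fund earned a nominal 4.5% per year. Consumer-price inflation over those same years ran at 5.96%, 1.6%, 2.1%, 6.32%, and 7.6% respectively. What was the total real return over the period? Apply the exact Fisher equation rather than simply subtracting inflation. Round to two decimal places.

-0.90%

Cumulative inflation factor: 1.0596 × 1.016 × 1.021 × 1.0632 × 1.076 ≈ 1.25744.
Nominal growth factor: 1.24618. Real growth factor = 1.24618 / 1.25744 ≈ 0.99104.
Total real return ≈ -0.8956%.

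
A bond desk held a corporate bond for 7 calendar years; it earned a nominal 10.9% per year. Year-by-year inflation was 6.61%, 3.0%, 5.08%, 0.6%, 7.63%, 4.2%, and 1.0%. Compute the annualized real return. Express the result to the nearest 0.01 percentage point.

Cumulative inflation factor: 1.0661 × 1.030 × 1.0508 × 1.006 × 1.0763 × 1.042 × 1.010 ≈ 1.31485.
Nominal growth factor: 2.06310. Real growth factor = 2.06310 / 1.31485 ≈ 1.56908.
Annualized: 1.56908^(1/7) − 1 ≈ 0.06647.

6.65%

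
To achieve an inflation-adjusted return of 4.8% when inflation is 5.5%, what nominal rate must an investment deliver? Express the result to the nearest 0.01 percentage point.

10.56%

By the Fisher equation, 1 + r_nom = (1 + 4.8%)(1 + 5.5%) = 1.048 × 1.055 = 1.10564.
So r_nom = 10.564%.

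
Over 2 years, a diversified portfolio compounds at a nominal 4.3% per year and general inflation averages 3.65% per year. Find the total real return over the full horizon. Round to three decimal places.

1.258%

The annual real rate is (1+4.3%)/(1+3.65%) − 1 = 0.6271%.
Compounded over 2 years: (1 + 0.006271)^2 − 1 ≈ 0.01258.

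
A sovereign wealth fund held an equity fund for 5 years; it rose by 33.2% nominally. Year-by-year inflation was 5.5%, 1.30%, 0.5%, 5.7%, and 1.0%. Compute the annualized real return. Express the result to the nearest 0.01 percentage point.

Cumulative inflation factor: 1.055 × 1.0130 × 1.005 × 1.057 × 1.010 ≈ 1.14663.
Nominal growth factor: 1.33200. Real growth factor = 1.33200 / 1.14663 ≈ 1.16166.
Annualized: 1.16166^(1/5) − 1 ≈ 0.03042.

3.04%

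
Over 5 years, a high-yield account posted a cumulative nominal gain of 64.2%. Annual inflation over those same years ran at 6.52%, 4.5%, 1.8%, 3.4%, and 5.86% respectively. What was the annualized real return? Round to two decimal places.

5.77%

Cumulative inflation factor: 1.0652 × 1.045 × 1.018 × 1.034 × 1.0586 ≈ 1.24036.
Nominal growth factor: 1.64200. Real growth factor = 1.64200 / 1.24036 ≈ 1.32381.
Annualized: 1.32381^(1/5) − 1 ≈ 0.05771.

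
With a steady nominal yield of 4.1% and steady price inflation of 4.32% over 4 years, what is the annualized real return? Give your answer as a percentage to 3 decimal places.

With constant rates the annual real return is the same each year: (1+4.1%)/(1+4.32%) − 1 = -0.00211.

-0.211%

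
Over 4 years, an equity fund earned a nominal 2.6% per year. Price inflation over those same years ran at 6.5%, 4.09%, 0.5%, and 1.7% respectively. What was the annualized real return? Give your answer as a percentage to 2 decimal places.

-0.55%

Cumulative inflation factor: 1.065 × 1.0409 × 1.005 × 1.017 ≈ 1.13304.
Nominal growth factor: 1.10813. Real growth factor = 1.10813 / 1.13304 ≈ 0.97801.
Annualized: 0.97801^(1/4) − 1 ≈ -0.00554.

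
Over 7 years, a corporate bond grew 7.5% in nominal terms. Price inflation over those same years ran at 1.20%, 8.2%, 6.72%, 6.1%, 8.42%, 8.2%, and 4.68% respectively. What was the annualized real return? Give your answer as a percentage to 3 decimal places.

-4.851%

Cumulative inflation factor: 1.0120 × 1.082 × 1.0672 × 1.061 × 1.0842 × 1.082 × 1.0468 ≈ 1.52254.
Nominal growth factor: 1.07500. Real growth factor = 1.07500 / 1.52254 ≈ 0.70606.
Annualized: 0.70606^(1/7) − 1 ≈ -0.04851.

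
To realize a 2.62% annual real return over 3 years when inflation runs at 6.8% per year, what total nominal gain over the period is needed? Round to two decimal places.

31.65%

Required annual nominal rate: (1+2.62%)(1+6.8%) − 1 = 9.59816%.
Cumulative over 3 years: (1 + 0.0959816)^3 − 1 ≈ 0.31647.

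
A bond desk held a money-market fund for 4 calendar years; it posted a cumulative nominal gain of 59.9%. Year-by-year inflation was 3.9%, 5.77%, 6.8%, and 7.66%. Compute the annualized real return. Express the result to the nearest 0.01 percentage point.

Cumulative inflation factor: 1.039 × 1.0577 × 1.068 × 1.0766 ≈ 1.26358.
Nominal growth factor: 1.59900. Real growth factor = 1.59900 / 1.26358 ≈ 1.26545.
Annualized: 1.26545^(1/4) − 1 ≈ 0.06062.

6.06%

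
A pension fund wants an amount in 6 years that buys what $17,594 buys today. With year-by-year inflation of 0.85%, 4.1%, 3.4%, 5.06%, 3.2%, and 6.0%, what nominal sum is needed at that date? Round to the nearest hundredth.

$21,950.01

Cumulative price-level factor: 1.0085 × 1.041 × 1.034 × 1.0506 × 1.032 × 1.060 ≈ 1.2475849579.
The nominal amount required is $17,594 scaled up by that factor.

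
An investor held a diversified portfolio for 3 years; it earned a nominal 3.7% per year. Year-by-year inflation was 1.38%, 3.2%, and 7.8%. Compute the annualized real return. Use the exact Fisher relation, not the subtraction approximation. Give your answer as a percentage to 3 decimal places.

Cumulative inflation factor: 1.0138 × 1.032 × 1.078 ≈ 1.12785.
Nominal growth factor: 1.11516. Real growth factor = 1.11516 / 1.12785 ≈ 0.98875.
Annualized: 0.98875^(1/3) − 1 ≈ -0.00376.

-0.376%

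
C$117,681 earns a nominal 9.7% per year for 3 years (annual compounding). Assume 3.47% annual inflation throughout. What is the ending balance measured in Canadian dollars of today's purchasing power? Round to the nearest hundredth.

Nominal value at maturity: C$117,681 × (1 + 9.7%)^3 ≈ C$155,355.36.
Price-level factor over 3 years: (1 + 3.47%)^3 ≈ 1.1077540519.
Dividing the nominal maturity value by the price-level factor gives the value in today's money.

C$140,243.55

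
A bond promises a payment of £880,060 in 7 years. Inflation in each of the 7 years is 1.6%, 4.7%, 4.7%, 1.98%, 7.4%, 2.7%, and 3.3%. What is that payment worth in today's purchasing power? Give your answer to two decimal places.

£680,041.09

Price-level factor over 7 years: 1.016 × 1.047 × 1.047 × 1.0198 × 1.074 × 1.027 × 1.033 ≈ 1.2941276771.
Purchasing power today: £880,060 divided by that factor.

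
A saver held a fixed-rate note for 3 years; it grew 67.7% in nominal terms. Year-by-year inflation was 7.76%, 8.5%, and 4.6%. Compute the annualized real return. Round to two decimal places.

Cumulative inflation factor: 1.0776 × 1.085 × 1.046 ≈ 1.22298.
Nominal growth factor: 1.67700. Real growth factor = 1.67700 / 1.22298 ≈ 1.37124.
Annualized: 1.37124^(1/3) − 1 ≈ 0.11098.

11.10%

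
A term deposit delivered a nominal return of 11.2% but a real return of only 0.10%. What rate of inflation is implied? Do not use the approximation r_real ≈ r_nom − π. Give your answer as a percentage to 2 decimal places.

From (1+r_nom) = (1+r_real)(1+π), we get 1+π = (1 + 11.2%)/(1 + 0.10%) = 1.112/1.0010 ≈ 1.11089.
So π ≈ 11.0889%.

11.09%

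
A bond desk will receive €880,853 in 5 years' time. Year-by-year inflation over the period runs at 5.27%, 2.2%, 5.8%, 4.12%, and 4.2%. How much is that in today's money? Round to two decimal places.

€713,280.54

Price-level factor over 5 years: 1.0527 × 1.022 × 1.058 × 1.0412 × 1.042 ≈ 1.2349320582.
Purchasing power today: €880,853 divided by that factor.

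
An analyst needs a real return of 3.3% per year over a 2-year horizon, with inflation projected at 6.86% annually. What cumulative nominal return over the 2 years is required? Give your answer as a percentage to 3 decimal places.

Required annual nominal rate: (1+3.3%)(1+6.86%) − 1 = 10.38638%.
Cumulative over 2 years: (1 + 0.1038638)^2 − 1 ≈ 0.21852.

21.852%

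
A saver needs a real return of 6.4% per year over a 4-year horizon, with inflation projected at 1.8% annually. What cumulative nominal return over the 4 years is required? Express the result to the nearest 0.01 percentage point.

37.64%

Required annual nominal rate: (1+6.4%)(1+1.8%) − 1 = 8.3152%.
Cumulative over 4 years: (1 + 0.083152)^4 − 1 ≈ 0.37644.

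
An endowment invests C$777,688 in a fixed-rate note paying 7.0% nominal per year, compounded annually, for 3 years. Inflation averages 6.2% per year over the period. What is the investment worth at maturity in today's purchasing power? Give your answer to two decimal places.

C$795,395.59

Nominal value at maturity: C$777,688 × (1 + 7.0%)^3 ≈ C$952,701.24.
Price-level factor over 3 years: (1 + 6.2%)^3 = 1.197770328.
Dividing the nominal maturity value by the price-level factor gives the value in today's money.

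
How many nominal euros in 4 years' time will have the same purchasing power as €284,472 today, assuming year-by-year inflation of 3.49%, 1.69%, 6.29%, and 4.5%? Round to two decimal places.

Cumulative price-level factor: 1.0349 × 1.0169 × 1.0629 × 1.045 ≈ 1.1689214599.
Multiplying €284,472 by the price-level factor gives the future nominal sum.

€332,525.43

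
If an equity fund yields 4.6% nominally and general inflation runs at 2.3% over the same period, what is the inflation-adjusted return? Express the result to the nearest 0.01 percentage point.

Real return via the Fisher equation: (1 + 4.6%)/(1 + 2.3%) − 1 = 1.046/1.023 − 1 ≈ 0.02248.

2.25%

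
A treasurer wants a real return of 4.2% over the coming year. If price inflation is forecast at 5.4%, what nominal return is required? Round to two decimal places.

9.83%

By the Fisher equation, 1 + r_nom = (1 + 4.2%)(1 + 5.4%) = 1.042 × 1.054 = 1.098268.
So r_nom = 9.8268%.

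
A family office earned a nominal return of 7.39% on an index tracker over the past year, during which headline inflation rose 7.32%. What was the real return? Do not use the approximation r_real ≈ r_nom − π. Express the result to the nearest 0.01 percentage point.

0.07%

Real return via the Fisher equation: (1 + 7.39%)/(1 + 7.32%) − 1 = 1.0739/1.0732 − 1 ≈ 0.00065.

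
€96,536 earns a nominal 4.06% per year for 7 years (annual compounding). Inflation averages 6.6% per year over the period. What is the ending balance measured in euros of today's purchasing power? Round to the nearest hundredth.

Nominal value at maturity: €96,536 × (1 + 4.06%)^7 ≈ €127,548.70.
Price-level factor over 7 years: (1 + 6.6%)^7 ≈ 1.5642293588.
The maturity value deflated by that factor is the answer in today's purchasing power.

€81,540.92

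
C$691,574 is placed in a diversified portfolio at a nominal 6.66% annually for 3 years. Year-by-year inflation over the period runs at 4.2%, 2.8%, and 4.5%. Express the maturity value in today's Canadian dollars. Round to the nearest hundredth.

C$749,663.34

Nominal value at maturity: C$691,574 × (1 + 6.66%)^3 ≈ C$839,157.34.
Price-level factor over 3 years: 1.042 × 1.028 × 1.045 = 1.11937892.
The maturity value deflated by that factor is the answer in today's purchasing power.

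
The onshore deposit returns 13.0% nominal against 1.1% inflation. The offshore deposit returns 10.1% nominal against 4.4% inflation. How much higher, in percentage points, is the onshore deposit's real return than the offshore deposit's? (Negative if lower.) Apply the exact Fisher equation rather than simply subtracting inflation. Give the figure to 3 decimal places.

The onshore deposit real return: 1.130/1.011 − 1 = 11.7705%.
The offshore deposit real return: 1.101/1.044 − 1 = 5.4598%.
Difference: 11.7705 − 5.4598 = 6.3107 pp.

6.311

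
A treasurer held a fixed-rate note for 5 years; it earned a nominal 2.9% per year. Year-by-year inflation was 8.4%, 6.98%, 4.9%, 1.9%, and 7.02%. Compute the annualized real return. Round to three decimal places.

-2.755%

Cumulative inflation factor: 1.084 × 1.0698 × 1.049 × 1.019 × 1.0702 ≈ 1.32662.
Nominal growth factor: 1.15366. Real growth factor = 1.15366 / 1.32662 ≈ 0.86962.
Annualized: 0.86962^(1/5) − 1 ≈ -0.02755.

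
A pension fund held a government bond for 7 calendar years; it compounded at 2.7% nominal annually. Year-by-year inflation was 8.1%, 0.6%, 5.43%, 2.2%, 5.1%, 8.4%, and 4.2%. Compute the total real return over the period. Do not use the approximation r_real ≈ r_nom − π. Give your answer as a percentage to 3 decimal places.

-13.373%

Cumulative inflation factor: 1.081 × 1.006 × 1.0543 × 1.022 × 1.051 × 1.084 × 1.042 ≈ 1.39104.
Nominal growth factor: 1.20502. Real growth factor = 1.20502 / 1.39104 ≈ 0.86627.
Total real return ≈ -13.3727%.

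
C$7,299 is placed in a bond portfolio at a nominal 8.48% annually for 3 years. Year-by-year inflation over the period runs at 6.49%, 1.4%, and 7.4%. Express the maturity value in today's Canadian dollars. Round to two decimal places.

Nominal value at maturity: C$7,299 × (1 + 8.48%)^3 ≈ C$9,317.78.
Price-level factor over 3 years: 1.0649 × 1.014 × 1.074 = 1.1597144364.
The maturity value deflated by that factor is the answer in today's purchasing power.

C$8,034.55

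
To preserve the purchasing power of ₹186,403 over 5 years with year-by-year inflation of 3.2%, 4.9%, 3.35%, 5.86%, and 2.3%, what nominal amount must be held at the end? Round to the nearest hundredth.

₹225,853.12

Cumulative price-level factor: 1.032 × 1.049 × 1.0335 × 1.0586 × 1.023 ≈ 1.2116388492.
The nominal amount required is ₹186,403 scaled up by that factor.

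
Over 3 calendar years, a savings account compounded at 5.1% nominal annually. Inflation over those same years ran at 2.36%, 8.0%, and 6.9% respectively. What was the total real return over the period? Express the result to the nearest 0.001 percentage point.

-1.763%

Cumulative inflation factor: 1.0236 × 1.080 × 1.069 ≈ 1.18177.
Nominal growth factor: 1.16094. Real growth factor = 1.16094 / 1.18177 ≈ 0.98237.
Total real return ≈ -1.7627%.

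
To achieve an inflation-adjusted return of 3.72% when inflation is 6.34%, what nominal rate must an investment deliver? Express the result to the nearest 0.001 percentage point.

10.296%

By the Fisher equation, 1 + r_nom = (1 + 3.72%)(1 + 6.34%) = 1.0372 × 1.0634 = 1.10295848.
So r_nom = 10.295848%.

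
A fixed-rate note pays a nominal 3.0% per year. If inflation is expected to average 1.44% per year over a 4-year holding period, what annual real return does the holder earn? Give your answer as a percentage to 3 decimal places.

1.538%

With constant rates the annual real return is the same each year: (1+3.0%)/(1+1.44%) − 1 = 0.01538.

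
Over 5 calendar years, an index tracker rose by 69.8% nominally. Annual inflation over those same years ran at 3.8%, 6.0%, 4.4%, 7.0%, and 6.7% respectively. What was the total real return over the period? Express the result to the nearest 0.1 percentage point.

Cumulative inflation factor: 1.038 × 1.060 × 1.044 × 1.070 × 1.067 ≈ 1.31145.
Nominal growth factor: 1.69800. Real growth factor = 1.69800 / 1.31145 ≈ 1.29475.
Total real return ≈ 29.4750%.

29.5%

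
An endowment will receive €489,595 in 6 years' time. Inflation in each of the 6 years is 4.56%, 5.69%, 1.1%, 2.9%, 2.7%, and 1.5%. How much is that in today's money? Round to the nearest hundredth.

Price-level factor over 6 years: 1.0456 × 1.0569 × 1.011 × 1.029 × 1.027 × 1.015 ≈ 1.1984018994.
Purchasing power today: €489,595 divided by that factor.

€408,539.91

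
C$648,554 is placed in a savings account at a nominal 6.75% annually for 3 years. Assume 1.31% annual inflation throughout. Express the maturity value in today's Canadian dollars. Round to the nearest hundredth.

Nominal value at maturity: C$648,554 × (1 + 6.75%)^3 ≈ C$788,950.57.
Price-level factor over 3 years: (1 + 1.31%)^3 ≈ 1.0398170781.
Dividing the nominal maturity value by the price-level factor gives the value in today's money.

C$758,739.77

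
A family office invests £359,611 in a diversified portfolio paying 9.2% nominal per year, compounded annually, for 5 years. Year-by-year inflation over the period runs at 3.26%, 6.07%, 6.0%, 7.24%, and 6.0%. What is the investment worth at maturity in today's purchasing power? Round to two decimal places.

Nominal value at maturity: £359,611 × (1 + 9.2%)^5 ≈ £558,400.96.
Price-level factor over 5 years: 1.0326 × 1.0607 × 1.060 × 1.0724 × 1.060 ≈ 1.3197547246.
Dividing the nominal maturity value by the price-level factor gives the value in today's money.

£423,109.65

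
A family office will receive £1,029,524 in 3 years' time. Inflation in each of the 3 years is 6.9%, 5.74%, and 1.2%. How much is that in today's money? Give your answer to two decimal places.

£899,992.63

Price-level factor over 3 years: 1.069 × 1.0574 × 1.012 = 1.1439249272.
Purchasing power today: £1,029,524 divided by that factor.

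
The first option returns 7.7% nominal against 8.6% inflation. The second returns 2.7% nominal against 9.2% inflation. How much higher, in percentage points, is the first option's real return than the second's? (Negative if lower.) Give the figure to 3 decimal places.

5.124

The first option real return: 1.077/1.086 − 1 = -0.8287%.
The second real return: 1.027/1.092 − 1 = -5.9524%.
Difference: -0.8287 − (-5.9524) = 5.1237 pp.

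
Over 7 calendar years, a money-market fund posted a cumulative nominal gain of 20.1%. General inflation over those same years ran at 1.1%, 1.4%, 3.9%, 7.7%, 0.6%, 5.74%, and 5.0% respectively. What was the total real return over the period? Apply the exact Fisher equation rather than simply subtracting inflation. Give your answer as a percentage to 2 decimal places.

-6.27%

Cumulative inflation factor: 1.011 × 1.014 × 1.039 × 1.077 × 1.006 × 1.0574 × 1.050 ≈ 1.28129.
Nominal growth factor: 1.20100. Real growth factor = 1.20100 / 1.28129 ≈ 0.93734.
Total real return ≈ -6.2662%.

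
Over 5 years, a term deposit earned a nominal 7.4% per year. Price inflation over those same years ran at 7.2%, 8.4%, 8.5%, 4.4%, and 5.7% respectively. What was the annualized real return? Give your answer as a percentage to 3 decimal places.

0.535%

Cumulative inflation factor: 1.072 × 1.084 × 1.085 × 1.044 × 1.057 ≈ 1.39133.
Nominal growth factor: 1.42896. Real growth factor = 1.42896 / 1.39133 ≈ 1.02705.
Annualized: 1.02705^(1/5) − 1 ≈ 0.00535.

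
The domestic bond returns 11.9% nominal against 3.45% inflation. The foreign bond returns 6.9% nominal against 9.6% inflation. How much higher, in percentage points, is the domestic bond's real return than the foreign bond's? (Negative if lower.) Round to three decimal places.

The domestic bond real return: 1.119/1.0345 − 1 = 8.1682%.
The foreign bond real return: 1.069/1.096 − 1 = -2.4635%.
Difference: 8.1682 − (-2.4635) = 10.6317 pp.

10.632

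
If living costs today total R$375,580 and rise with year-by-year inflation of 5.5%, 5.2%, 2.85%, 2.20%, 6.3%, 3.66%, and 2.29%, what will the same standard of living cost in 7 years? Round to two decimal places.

Cumulative price-level factor: 1.055 × 1.052 × 1.0285 × 1.0220 × 1.063 × 1.0366 × 1.0229 ≈ 1.3149251709.
The nominal amount required is R$375,580 scaled up by that factor.

R$493,859.60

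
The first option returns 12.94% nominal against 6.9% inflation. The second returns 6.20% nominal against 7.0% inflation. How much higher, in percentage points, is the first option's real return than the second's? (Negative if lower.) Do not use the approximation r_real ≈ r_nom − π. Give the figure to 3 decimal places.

6.398

The first option real return: 1.1294/1.069 − 1 = 5.6501%.
The second real return: 1.0620/1.070 − 1 = -0.7477%.
Difference: 5.6501 − (-0.7477) = 6.3978 pp.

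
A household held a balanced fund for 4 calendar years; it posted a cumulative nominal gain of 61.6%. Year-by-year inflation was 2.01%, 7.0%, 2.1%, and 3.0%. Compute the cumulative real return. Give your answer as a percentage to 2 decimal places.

Cumulative inflation factor: 1.0201 × 1.070 × 1.021 × 1.030 ≈ 1.14786.
Nominal growth factor: 1.61600. Real growth factor = 1.61600 / 1.14786 ≈ 1.40784.
Total real return ≈ 40.7835%.

40.78%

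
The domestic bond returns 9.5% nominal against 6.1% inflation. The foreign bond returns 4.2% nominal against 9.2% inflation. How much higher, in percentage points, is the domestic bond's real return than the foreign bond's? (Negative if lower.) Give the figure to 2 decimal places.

The domestic bond real return: 1.095/1.061 − 1 = 3.205%.
The foreign bond real return: 1.042/1.092 − 1 = -4.579%.
Difference: 3.205 − (-4.579) = 7.784 pp.

7.78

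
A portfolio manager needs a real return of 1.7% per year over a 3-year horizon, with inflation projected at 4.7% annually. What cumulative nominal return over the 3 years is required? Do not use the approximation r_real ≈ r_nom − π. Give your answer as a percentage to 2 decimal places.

20.73%

Required annual nominal rate: (1+1.7%)(1+4.7%) − 1 = 6.4799%.
Cumulative over 3 years: (1 + 0.064799)^3 − 1 ≈ 0.20727.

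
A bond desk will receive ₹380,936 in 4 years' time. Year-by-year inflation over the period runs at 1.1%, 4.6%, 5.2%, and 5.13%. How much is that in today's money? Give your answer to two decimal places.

₹325,706.76

Price-level factor over 4 years: 1.011 × 1.046 × 1.052 × 1.0513 ≈ 1.1695673728.
Purchasing power today: ₹380,936 divided by that factor.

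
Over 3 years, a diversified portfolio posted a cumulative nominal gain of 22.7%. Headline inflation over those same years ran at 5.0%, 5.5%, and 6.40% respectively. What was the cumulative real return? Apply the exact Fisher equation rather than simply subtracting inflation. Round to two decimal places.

Cumulative inflation factor: 1.050 × 1.055 × 1.0640 ≈ 1.17865.
Nominal growth factor: 1.22700. Real growth factor = 1.22700 / 1.17865 ≈ 1.04103.
Total real return ≈ 4.1025%.

4.10%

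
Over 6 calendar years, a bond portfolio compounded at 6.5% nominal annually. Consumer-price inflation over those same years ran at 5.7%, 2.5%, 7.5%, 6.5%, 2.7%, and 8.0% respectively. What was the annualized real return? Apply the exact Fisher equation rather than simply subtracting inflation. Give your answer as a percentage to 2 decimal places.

Cumulative inflation factor: 1.057 × 1.025 × 1.075 × 1.065 × 1.027 × 1.080 ≈ 1.37579.
Nominal growth factor: 1.45914. Real growth factor = 1.45914 / 1.37579 ≈ 1.06059.
Annualized: 1.06059^(1/6) − 1 ≈ 0.00985.

0.99%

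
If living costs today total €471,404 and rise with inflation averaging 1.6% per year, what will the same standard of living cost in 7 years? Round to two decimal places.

Cumulative price-level factor: (1+1.6%)^7 ≈ 1.1175216759.
Multiplying €471,404 by the price-level factor gives the future nominal sum.

€526,804.19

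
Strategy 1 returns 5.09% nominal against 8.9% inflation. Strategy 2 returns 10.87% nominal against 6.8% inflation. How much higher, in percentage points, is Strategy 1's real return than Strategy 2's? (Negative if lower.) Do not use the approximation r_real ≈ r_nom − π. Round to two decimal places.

-7.31

Strategy 1 real return: 1.0509/1.089 − 1 = -3.499%.
Strategy 2 real return: 1.1087/1.068 − 1 = 3.811%.
Difference: -3.499 − 3.811 = -7.310 pp.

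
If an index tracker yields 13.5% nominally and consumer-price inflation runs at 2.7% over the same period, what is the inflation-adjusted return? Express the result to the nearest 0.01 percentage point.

10.52%

Real return via the Fisher equation: (1 + 13.5%)/(1 + 2.7%) − 1 = 1.135/1.027 − 1 ≈ 0.10516.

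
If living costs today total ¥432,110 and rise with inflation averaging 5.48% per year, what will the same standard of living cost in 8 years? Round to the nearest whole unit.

Cumulative price-level factor: (1+5.48%)^8 ≈ 1.5323605721.
The nominal amount required is ¥432,110 scaled up by that factor.

¥662,148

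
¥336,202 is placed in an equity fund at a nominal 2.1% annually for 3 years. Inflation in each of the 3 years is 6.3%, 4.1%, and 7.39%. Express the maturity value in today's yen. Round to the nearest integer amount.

¥301,113

Nominal value at maturity: ¥336,202 × (1 + 2.1%)^3 ≈ ¥357,831.
Price-level factor over 3 years: 1.063 × 1.041 × 1.0739 = 1.1883594837.
The maturity value deflated by that factor is the answer in today's purchasing power.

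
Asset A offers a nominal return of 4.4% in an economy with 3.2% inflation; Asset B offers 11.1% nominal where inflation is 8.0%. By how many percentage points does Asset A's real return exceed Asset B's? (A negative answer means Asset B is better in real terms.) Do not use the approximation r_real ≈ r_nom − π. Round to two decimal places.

Asset A real return: 1.044/1.032 − 1 = 1.163%.
Asset B real return: 1.111/1.080 − 1 = 2.870%.
Difference: 1.163 − 2.870 = -1.707 pp.

-1.71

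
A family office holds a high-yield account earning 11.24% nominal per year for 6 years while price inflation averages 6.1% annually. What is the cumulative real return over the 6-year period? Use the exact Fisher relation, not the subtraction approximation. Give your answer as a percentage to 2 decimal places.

32.82%

The annual real rate is (1+11.24%)/(1+6.1%) − 1 = 4.8445%.
Compounded over 6 years: (1 + 0.048445)^6 − 1 ≈ 0.32823.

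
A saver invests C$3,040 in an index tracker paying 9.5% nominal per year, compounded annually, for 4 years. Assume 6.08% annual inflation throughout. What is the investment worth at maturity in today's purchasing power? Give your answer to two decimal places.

C$3,451.41

Nominal value at maturity: C$3,040 × (1 + 9.5%)^4 ≈ C$4,370.49.
Price-level factor over 4 years: (1 + 6.08%)^4 ≈ 1.2662925280.
Dividing the nominal maturity value by the price-level factor gives the value in today's money.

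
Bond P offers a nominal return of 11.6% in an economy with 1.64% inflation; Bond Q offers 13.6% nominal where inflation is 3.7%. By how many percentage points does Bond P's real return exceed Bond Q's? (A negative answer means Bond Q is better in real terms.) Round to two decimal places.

Bond P real return: 1.116/1.0164 − 1 = 9.799%.
Bond Q real return: 1.136/1.037 − 1 = 9.547%.
Difference: 9.799 − 9.547 = 0.252 pp.

0.25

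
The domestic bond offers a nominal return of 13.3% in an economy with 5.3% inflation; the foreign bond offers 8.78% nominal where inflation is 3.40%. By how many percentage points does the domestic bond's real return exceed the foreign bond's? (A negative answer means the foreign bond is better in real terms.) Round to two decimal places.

2.39

The domestic bond real return: 1.133/1.053 − 1 = 7.597%.
The foreign bond real return: 1.0878/1.0340 − 1 = 5.203%.
Difference: 7.597 − 5.203 = 2.394 pp.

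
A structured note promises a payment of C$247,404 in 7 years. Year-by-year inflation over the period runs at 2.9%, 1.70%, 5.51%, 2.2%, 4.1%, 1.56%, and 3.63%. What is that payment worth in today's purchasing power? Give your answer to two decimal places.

Price-level factor over 7 years: 1.029 × 1.0170 × 1.0551 × 1.022 × 1.041 × 1.0156 × 1.0363 ≈ 1.2363452550.
Purchasing power today: C$247,404 divided by that factor.

C$200,109.15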